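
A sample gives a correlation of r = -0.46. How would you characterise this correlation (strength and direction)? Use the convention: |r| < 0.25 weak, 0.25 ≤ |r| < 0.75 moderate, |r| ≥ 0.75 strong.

moderate negative

r = -0.46 < 0 so the relationship is negative.
|r| = 0.46, which falls in the moderate range.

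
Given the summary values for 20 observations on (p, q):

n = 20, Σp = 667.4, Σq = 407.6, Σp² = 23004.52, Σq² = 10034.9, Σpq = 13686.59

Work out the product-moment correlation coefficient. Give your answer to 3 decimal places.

r = (nΣpq − ΣpΣq) / √[(nΣp² − (Σp)²)(nΣq² − (Σq)²)]
Numerator: 20×13686.59 − 667.4×407.6 = 1699.56
Denominator: √[(460090.4 − 445422.76)(200698 − 166137.76)] = √[14667.64 × 34560.24] = 22514.8209
r = 1699.56 / 22514.8209 ≈ 0.075

0.075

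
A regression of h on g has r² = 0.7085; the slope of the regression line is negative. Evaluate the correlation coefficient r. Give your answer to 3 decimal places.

-0.842

|r| = √0.7085 = 0.842
The association is negative, so r = −0.842.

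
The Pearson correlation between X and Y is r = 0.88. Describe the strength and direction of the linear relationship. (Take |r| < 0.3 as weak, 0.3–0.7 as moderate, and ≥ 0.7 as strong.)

r = 0.88 > 0 so the relationship is positive.
|r| = 0.88, which falls in the strong range.

strong positive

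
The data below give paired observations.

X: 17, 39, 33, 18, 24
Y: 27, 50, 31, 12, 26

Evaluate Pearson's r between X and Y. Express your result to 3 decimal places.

n = 5, ΣX = 131, ΣY = 146, ΣX² = 3799, ΣY² = 5010, ΣXY = 4272
nΣXY − ΣXΣY = 21360 − 19126 = 2234
nΣX² − (ΣX)² = 18995 − 17161 = 1834; nΣY² − (ΣY)² = 25050 − 21316 = 3734
r = 2234 / √(1834 × 3734) = 2234 / 2616.8982 ≈ 0.854

0.854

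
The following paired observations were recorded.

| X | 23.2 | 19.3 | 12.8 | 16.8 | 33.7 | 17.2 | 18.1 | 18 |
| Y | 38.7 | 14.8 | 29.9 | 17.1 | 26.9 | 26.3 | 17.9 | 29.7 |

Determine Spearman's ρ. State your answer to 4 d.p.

0.0476

Rank X: 7, 6, 1, 2, 8, 3, 5, 4
Rank Y: 8, 1, 7, 2, 5, 4, 3, 6
d = rank(X) − rank(Y): -1, 5, -6, 0, 3, -1, 2, -2; Σd² = 80
ρ = 1 − 6Σd² / [n(n²−1)] = 1 − 6×80 / (8×63) = 1 − 480/504 ≈ 0.0476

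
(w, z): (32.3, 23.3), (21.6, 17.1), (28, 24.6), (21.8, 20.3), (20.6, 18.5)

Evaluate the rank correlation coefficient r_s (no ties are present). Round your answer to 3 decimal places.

0.800

Rank w: 5, 2, 4, 3, 1
Rank z: 4, 1, 5, 3, 2
d = rank(w) − rank(z): 1, 1, -1, 0, -1; Σd² = 4
ρ = 1 − 6Σd² / [n(n²−1)] = 1 − 6×4 / (5×24) = 1 − 24/120 ≈ 0.800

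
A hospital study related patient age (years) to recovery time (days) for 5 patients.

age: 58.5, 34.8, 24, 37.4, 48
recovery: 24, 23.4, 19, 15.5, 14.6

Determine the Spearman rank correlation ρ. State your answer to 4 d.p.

0.1000

Rank age: 5, 2, 1, 3, 4
Rank recovery: 5, 4, 3, 2, 1
d = rank(age) − rank(recovery): 0, -2, -2, 1, 3; Σd² = 18
ρ = 1 − 6Σd² / [n(n²−1)] = 1 − 6×18 / (5×24) = 1 − 108/120 ≈ 0.1000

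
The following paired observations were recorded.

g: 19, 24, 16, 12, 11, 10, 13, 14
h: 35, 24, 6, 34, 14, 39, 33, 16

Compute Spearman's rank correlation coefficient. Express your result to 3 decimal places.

Rank g: 7, 8, 6, 3, 2, 1, 4, 5
Rank h: 7, 4, 1, 6, 2, 8, 5, 3
d = rank(g) − rank(h): 0, 4, 5, -3, 0, -7, -1, 2; Σd² = 104
ρ = 1 − 6Σd² / [n(n²−1)] = 1 − 6×104 / (8×63) = 1 − 624/504 ≈ -0.238

-0.238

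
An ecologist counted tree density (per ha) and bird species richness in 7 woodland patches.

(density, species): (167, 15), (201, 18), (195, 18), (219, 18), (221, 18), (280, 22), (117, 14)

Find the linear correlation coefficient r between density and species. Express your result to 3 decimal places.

n = 7, Σx = 1400, Σy = 123, Σx² = 295206, Σy² = 2201, Σxy = 25351
nΣxy − ΣxΣy = 177457 − 172200 = 5257
nΣx² − (Σx)² = 2066442 − 1960000 = 106442; nΣy² − (Σy)² = 15407 − 15129 = 278
r = 5257 / √(106442 × 278) = 5257 / 5439.7496 ≈ 0.966

0.966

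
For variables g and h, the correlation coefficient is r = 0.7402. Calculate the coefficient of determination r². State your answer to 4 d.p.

0.5479

r² = (0.7402)² = 0.5479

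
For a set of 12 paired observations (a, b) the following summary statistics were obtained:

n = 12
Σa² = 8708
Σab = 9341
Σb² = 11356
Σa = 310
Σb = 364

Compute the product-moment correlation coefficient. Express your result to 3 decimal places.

-0.133

r = (nΣab − ΣaΣb) / √[(nΣa² − (Σa)²)(nΣb² − (Σb)²)]
Numerator: 12×9341 − 310×364 = -748
Denominator: √[(104496 − 96100)(136272 − 132496)] = √[8396 × 3776] = 5630.5680
r = -748 / 5630.5680 ≈ -0.133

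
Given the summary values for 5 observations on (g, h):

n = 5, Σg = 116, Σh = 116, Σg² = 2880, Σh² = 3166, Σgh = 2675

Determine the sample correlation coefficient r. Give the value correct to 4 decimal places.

-0.0541

r = (nΣgh − ΣgΣh) / √[(nΣg² − (Σg)²)(nΣh² − (Σh)²)]
Numerator: 5×2675 − 116×116 = -81
Denominator: √[(14400 − 13456)(15830 − 13456)] = √[944 × 2374] = 1497.0157
r = -81 / 1497.0157 ≈ -0.0541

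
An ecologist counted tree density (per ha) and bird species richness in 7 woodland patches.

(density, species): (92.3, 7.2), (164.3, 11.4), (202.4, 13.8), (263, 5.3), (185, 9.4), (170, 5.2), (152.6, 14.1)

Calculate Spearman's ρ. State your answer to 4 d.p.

-0.2143

Rank density: 1, 3, 6, 7, 5, 4, 2
Rank species: 3, 5, 6, 2, 4, 1, 7
d = rank(density) − rank(species): -2, -2, 0, 5, 1, 3, -5; Σd² = 68
ρ = 1 − 6Σd² / [n(n²−1)] = 1 − 6×68 / (7×48) = 1 − 408/336 ≈ -0.2143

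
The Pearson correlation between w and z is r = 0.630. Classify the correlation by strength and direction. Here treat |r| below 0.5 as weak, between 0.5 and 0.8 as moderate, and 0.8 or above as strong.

moderate positive

r = 0.630 > 0 so the relationship is positive.
|r| = 0.630, which falls in the moderate range.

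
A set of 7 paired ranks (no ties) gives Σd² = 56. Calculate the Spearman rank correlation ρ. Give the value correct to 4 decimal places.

0.0000

ρ = 1 − 6Σd² / [n(n²−1)] = 1 − 6×56 / (7×48)
  = 1 − 336/336 = 1 − 1.00000 ≈ 0.0000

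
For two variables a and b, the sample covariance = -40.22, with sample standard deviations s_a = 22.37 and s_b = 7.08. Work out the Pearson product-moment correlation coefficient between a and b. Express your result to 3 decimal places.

r = Cov(a,b) / (s_a · s_b) = -40.22 / (22.37 × 7.08)
  = -40.22 / 158.3796 ≈ -0.254

-0.254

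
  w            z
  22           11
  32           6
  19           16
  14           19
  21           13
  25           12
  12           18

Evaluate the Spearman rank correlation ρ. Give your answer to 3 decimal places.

-0.929

Rank w: 5, 7, 3, 2, 4, 6, 1
Rank z: 2, 1, 5, 7, 4, 3, 6
d = rank(w) − rank(z): 3, 6, -2, -5, 0, 3, -5; Σd² = 108
ρ = 1 − 6Σd² / [n(n²−1)] = 1 − 6×108 / (7×48) = 1 − 648/336 ≈ -0.929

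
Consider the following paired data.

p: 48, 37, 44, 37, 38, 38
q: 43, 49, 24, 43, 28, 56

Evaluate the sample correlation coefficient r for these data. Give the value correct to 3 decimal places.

-0.302

n = 6, Σp = 242, Σq = 243, Σp² = 9866, Σq² = 10595, Σpq = 9716
nΣpq − ΣpΣq = 58296 − 58806 = -510
nΣp² − (Σp)² = 59196 − 58564 = 632; nΣq² − (Σq)² = 63570 − 59049 = 4521
r = -510 / √(632 × 4521) = -510 / 1690.3467 ≈ -0.302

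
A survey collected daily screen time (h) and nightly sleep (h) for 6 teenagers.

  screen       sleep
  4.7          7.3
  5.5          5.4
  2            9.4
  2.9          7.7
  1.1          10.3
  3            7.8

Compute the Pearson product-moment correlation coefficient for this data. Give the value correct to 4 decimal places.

n = 6, Σx = 19.2, Σy = 47.9, Σx² = 74.96, Σy² = 397.03, Σxy = 139.87
nΣxy − ΣxΣy = 839.22 − 919.68 = -80.46
nΣx² − (Σx)² = 449.76 − 368.64 = 81.12; nΣy² − (Σy)² = 2382.18 − 2294.41 = 87.77
r = -80.46 / √(81.12 × 87.77) = -80.46 / 84.3795 ≈ -0.9535

-0.9535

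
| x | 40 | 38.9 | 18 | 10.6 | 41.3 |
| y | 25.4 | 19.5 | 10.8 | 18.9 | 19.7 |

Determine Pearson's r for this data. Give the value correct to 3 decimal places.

n = 5, Σx = 148.8, Σy = 94.3, Σx² = 5255.26, Σy² = 1887.35, Σxy = 2982.9
nΣxy − ΣxΣy = 14914.5 − 14031.84 = 882.66
nΣx² − (Σx)² = 26276.3 − 22141.44 = 4134.86; nΣy² − (Σy)² = 9436.75 − 8892.49 = 544.26
r = 882.66 / √(4134.86 × 544.26) = 882.66 / 1500.1463 ≈ 0.588

0.588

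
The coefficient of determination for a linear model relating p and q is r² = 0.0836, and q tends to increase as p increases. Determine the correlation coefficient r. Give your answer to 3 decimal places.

|r| = √0.0836 = 0.289
The association is positive, so r = 0.289.

0.289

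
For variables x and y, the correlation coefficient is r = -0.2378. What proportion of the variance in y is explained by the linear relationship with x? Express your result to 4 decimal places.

r² = (-0.2378)² = 0.0565

0.0565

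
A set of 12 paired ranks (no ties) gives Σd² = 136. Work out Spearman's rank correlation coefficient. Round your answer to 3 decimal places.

0.524

ρ = 1 − 6Σd² / [n(n²−1)] = 1 − 6×136 / (12×143)
  = 1 − 816/1716 = 1 − 0.4755 ≈ 0.524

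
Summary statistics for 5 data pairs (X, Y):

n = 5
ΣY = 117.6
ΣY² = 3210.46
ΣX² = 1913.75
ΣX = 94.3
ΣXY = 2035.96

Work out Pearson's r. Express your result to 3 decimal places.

-0.742

r = (nΣXY − ΣXΣY) / √[(nΣX² − (ΣX)²)(nΣY² − (ΣY)²)]
Numerator: 5×2035.96 − 94.3×117.6 = -909.88
Denominator: √[(9568.75 − 8892.49)(16052.3 − 13829.76)] = √[676.26 × 2222.54] = 1225.9751
r = -909.88 / 1225.9751 ≈ -0.742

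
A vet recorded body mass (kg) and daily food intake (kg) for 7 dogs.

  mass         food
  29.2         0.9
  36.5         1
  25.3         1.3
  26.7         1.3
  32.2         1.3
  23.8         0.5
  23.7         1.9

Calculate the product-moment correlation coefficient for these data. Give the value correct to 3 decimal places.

-0.167

n = 7, Σx = 197.4, Σy = 8.2, Σx² = 5702.84, Σy² = 10.74, Σxy = 229.17
nΣxy − ΣxΣy = 1604.19 − 1618.68 = -14.49
nΣx² − (Σx)² = 39919.88 − 38966.76 = 953.12; nΣy² − (Σy)² = 75.18 − 67.24 = 7.94
r = -14.49 / √(953.12 × 7.94) = -14.49 / 86.9929 ≈ -0.167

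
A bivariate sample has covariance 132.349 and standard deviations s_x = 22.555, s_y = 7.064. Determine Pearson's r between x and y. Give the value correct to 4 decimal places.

r = Cov(x,y) / (s_x · s_y) = 132.349 / (22.555 × 7.064)
  = 132.349 / 159.3285 ≈ 0.8307

0.8307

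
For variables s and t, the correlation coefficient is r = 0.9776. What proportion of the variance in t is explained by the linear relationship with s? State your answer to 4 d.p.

0.9557

r² = (0.9776)² = 0.9557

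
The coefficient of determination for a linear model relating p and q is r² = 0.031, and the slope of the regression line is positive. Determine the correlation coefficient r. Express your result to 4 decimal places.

|r| = √0.031 = 0.1761
The association is positive, so r = 0.1761.

0.1761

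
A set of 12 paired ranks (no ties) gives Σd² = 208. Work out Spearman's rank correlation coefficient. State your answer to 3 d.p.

0.273

ρ = 1 − 6Σd² / [n(n²−1)] = 1 − 6×208 / (12×143)
  = 1 − 1248/1716 = 1 − 0.7273 ≈ 0.273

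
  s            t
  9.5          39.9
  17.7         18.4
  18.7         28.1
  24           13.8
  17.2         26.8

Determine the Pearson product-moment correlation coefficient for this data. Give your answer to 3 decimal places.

n = 5, Σs = 87.1, Σt = 127, Σs² = 1625.07, Σt² = 3628.86, Σst = 2022.36
nΣst − ΣsΣt = 10111.8 − 11061.7 = -949.9
nΣs² − (Σs)² = 8125.35 − 7586.41 = 538.94; nΣt² − (Σt)² = 18144.3 − 16129 = 2015.3
r = -949.9 / √(538.94 × 2015.3) = -949.9 / 1042.1736 ≈ -0.911

-0.911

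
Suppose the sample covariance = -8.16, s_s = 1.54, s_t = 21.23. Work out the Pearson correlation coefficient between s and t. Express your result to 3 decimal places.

r = Cov(s,t) / (s_s · s_t) = -8.16 / (1.54 × 21.23)
  = -8.16 / 32.6942 ≈ -0.250

-0.250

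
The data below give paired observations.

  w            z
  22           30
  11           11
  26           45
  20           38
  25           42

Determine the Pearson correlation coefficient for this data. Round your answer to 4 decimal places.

0.9463

n = 5, Σw = 104, Σz = 166, Σw² = 2306, Σz² = 6254, Σwz = 3761
nΣwz − ΣwΣz = 18805 − 17264 = 1541
nΣw² − (Σw)² = 11530 − 10816 = 714; nΣz² − (Σz)² = 31270 − 27556 = 3714
r = 1541 / √(714 × 3714) = 1541 / 1628.4336 ≈ 0.9463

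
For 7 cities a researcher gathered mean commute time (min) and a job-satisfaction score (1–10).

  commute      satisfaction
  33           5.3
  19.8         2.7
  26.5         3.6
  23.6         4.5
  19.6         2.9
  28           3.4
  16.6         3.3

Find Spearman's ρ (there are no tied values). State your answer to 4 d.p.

Rank commute: 7, 3, 5, 4, 2, 6, 1
Rank satisfaction: 7, 1, 5, 6, 2, 4, 3
d = rank(commute) − rank(satisfaction): 0, 2, 0, -2, 0, 2, -2; Σd² = 16
ρ = 1 − 6Σd² / [n(n²−1)] = 1 − 6×16 / (7×48) = 1 − 96/336 ≈ 0.7143

0.7143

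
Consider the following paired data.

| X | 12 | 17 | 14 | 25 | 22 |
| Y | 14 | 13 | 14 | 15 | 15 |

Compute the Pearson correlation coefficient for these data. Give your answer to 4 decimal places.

n = 5, ΣX = 90, ΣY = 71, ΣX² = 1738, ΣY² = 1011, ΣXY = 1290
nΣXY − ΣXΣY = 6450 − 6390 = 60
nΣX² − (ΣX)² = 8690 − 8100 = 590; nΣY² − (ΣY)² = 5055 − 5041 = 14
r = 60 / √(590 × 14) = 60 / 90.8845 ≈ 0.6602

0.6602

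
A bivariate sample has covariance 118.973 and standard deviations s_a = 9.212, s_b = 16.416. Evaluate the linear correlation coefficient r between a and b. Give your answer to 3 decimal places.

0.787

r = Cov(a,b) / (s_a · s_b) = 118.973 / (9.212 × 16.416)
  = 118.973 / 151.2242 ≈ 0.787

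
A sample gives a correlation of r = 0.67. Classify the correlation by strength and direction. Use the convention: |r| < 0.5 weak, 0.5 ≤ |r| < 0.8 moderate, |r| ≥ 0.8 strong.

moderate positive

r = 0.67 > 0 so the relationship is positive.
|r| = 0.67, which falls in the moderate range.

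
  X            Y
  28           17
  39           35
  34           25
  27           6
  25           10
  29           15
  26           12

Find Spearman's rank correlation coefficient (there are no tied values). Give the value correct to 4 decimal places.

Rank X: 4, 7, 6, 3, 1, 5, 2
Rank Y: 5, 7, 6, 1, 2, 4, 3
d = rank(X) − rank(Y): -1, 0, 0, 2, -1, 1, -1; Σd² = 8
ρ = 1 − 6Σd² / [n(n²−1)] = 1 − 6×8 / (7×48) = 1 − 48/336 ≈ 0.8571

0.8571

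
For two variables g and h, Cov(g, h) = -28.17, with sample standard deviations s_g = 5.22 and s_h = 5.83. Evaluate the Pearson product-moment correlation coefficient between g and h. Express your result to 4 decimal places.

-0.9257

r = Cov(g,h) / (s_g · s_h) = -28.17 / (5.22 × 5.83)
  = -28.17 / 30.4326 ≈ -0.9257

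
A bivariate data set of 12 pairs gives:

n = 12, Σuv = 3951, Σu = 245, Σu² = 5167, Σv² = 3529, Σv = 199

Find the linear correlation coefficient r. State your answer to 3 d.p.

r = (nΣuv − ΣuΣv) / √[(nΣu² − (Σu)²)(nΣv² − (Σv)²)]
Numerator: 12×3951 − 245×199 = -1343
Denominator: √[(62004 − 60025)(42348 − 39601)] = √[1979 × 2747] = 2331.5902
r = -1343 / 2331.5902 ≈ -0.576

-0.576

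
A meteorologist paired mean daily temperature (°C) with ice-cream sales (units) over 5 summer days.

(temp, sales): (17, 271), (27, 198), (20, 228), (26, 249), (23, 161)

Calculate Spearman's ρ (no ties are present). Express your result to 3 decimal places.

-0.500

Rank temp: 1, 5, 2, 4, 3
Rank sales: 5, 2, 3, 4, 1
d = rank(temp) − rank(sales): -4, 3, -1, 0, 2; Σd² = 30
ρ = 1 − 6Σd² / [n(n²−1)] = 1 − 6×30 / (5×24) = 1 − 180/120 ≈ -0.500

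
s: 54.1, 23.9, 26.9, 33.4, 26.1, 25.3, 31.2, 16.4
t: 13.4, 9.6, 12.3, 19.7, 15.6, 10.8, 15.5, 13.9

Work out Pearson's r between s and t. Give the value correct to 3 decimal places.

0.198

n = 8, Σs = 237.3, Σt = 110.8, Σs² = 7900.89, Σt² = 1604.56, Σst = 3335.19
nΣst − ΣsΣt = 26681.52 − 26292.84 = 388.68
nΣs² − (Σs)² = 63207.12 − 56311.29 = 6895.83; nΣt² − (Σt)² = 12836.48 − 12276.64 = 559.84
r = 388.68 / √(6895.83 × 559.84) = 388.68 / 1964.8312 ≈ 0.198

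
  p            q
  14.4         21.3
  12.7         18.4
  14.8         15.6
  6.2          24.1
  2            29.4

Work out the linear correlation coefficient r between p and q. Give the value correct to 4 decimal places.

-0.9186

n = 5, Σp = 50.1, Σq = 108.8, Σp² = 630.13, Σq² = 2480.78, Σpq = 979.5
nΣpq − ΣpΣq = 4897.5 − 5450.88 = -553.38
nΣp² − (Σp)² = 3150.65 − 2510.01 = 640.64; nΣq² − (Σq)² = 12403.9 − 11837.44 = 566.46
r = -553.38 / √(640.64 × 566.46) = -553.38 / 602.4093 ≈ -0.9186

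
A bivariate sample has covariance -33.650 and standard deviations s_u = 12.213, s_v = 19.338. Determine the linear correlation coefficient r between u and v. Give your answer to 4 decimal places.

r = Cov(u,v) / (s_u · s_v) = -33.650 / (12.213 × 19.338)
  = -33.650 / 236.1750 ≈ -0.1425

-0.1425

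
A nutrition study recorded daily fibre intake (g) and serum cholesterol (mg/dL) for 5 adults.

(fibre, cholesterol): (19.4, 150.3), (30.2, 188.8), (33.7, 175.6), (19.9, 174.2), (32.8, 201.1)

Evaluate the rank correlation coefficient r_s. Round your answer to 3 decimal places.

Rank fibre: 1, 3, 5, 2, 4
Rank cholesterol: 1, 4, 3, 2, 5
d = rank(fibre) − rank(cholesterol): 0, -1, 2, 0, -1; Σd² = 6
ρ = 1 − 6Σd² / [n(n²−1)] = 1 − 6×6 / (5×24) = 1 − 36/120 ≈ 0.700

0.700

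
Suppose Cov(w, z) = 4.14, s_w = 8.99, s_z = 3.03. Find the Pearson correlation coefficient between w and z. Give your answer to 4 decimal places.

0.1520

r = Cov(w,z) / (s_w · s_z) = 4.14 / (8.99 × 3.03)
  = 4.14 / 27.2397 ≈ 0.1520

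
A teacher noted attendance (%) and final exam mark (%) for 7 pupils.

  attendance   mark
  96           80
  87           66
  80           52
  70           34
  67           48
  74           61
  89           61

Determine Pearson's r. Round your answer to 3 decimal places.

0.841

n = 7, Σx = 563, Σy = 402, Σx² = 45971, Σy² = 24362, Σxy = 33121
nΣxy − ΣxΣy = 231847 − 226326 = 5521
nΣx² − (Σx)² = 321797 − 316969 = 4828; nΣy² − (Σy)² = 170534 − 161604 = 8930
r = 5521 / √(4828 × 8930) = 5521 / 6566.1282 ≈ 0.841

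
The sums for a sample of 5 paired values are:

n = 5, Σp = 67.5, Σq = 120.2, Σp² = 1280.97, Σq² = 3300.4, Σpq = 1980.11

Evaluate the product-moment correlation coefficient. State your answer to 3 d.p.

0.917

r = (nΣpq − ΣpΣq) / √[(nΣp² − (Σp)²)(nΣq² − (Σq)²)]
Numerator: 5×1980.11 − 67.5×120.2 = 1787.05
Denominator: √[(6404.85 − 4556.25)(16502 − 14448.04)] = √[1848.6 × 2053.96] = 1948.5765
r = 1787.05 / 1948.5765 ≈ 0.917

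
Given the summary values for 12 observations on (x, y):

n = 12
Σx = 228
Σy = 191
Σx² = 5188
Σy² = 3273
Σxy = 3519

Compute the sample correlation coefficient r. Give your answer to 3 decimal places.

-0.246

r = (nΣxy − ΣxΣy) / √[(nΣx² − (Σx)²)(nΣy² − (Σy)²)]
Numerator: 12×3519 − 228×191 = -1320
Denominator: √[(62256 − 51984)(39276 − 36481)] = √[10272 × 2795] = 5358.1937
r = -1320 / 5358.1937 ≈ -0.246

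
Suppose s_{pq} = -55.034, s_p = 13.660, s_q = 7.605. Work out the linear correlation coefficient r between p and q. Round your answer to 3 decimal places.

r = Cov(p,q) / (s_p · s_q) = -55.034 / (13.660 × 7.605)
  = -55.034 / 103.8843 ≈ -0.530

-0.530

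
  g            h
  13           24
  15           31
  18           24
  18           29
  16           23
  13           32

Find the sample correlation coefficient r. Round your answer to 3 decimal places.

-0.256

n = 6, Σg = 93, Σh = 163, Σg² = 1467, Σh² = 4507, Σgh = 2515
nΣgh − ΣgΣh = 15090 − 15159 = -69
nΣg² − (Σg)² = 8802 − 8649 = 153; nΣh² − (Σh)² = 27042 − 26569 = 473
r = -69 / √(153 × 473) = -69 / 269.0149 ≈ -0.256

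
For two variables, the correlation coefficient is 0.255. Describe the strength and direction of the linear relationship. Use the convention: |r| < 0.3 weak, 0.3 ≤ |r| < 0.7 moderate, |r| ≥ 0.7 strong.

r = 0.255 > 0 so the relationship is positive.
|r| = 0.255, which falls in the weak range.

weak positive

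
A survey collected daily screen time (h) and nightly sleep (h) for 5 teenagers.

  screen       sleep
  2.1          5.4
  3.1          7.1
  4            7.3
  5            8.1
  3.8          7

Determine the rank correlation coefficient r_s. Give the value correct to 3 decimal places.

Rank screen: 1, 2, 4, 5, 3
Rank sleep: 1, 3, 4, 5, 2
d = rank(screen) − rank(sleep): 0, -1, 0, 0, 1; Σd² = 2
ρ = 1 − 6Σd² / [n(n²−1)] = 1 − 6×2 / (5×24) = 1 − 12/120 ≈ 0.900

0.900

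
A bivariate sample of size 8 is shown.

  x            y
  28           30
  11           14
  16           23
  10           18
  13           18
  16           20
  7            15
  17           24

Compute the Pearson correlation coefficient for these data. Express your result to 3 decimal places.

n = 8, Σx = 118, Σy = 162, Σx² = 2024, Σy² = 3474, Σxy = 2609
nΣxy − ΣxΣy = 20872 − 19116 = 1756
nΣx² − (Σx)² = 16192 − 13924 = 2268; nΣy² − (Σy)² = 27792 − 26244 = 1548
r = 1756 / √(2268 × 1548) = 1756 / 1873.7300 ≈ 0.937

0.937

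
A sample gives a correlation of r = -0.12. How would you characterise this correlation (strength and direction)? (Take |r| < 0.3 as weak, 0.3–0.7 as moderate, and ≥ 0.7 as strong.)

weak negative

r = -0.12 < 0 so the relationship is negative.
|r| = 0.12, which falls in the weak range.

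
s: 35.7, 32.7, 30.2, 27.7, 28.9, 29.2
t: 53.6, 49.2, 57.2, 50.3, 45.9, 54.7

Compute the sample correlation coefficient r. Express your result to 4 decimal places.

0.1951

n = 6, Σs = 184.4, Σt = 310.9, Σs² = 5710.96, Σt² = 16194.43, Σst = 9566.86
nΣst − ΣsΣt = 57401.16 − 57329.96 = 71.2
nΣs² − (Σs)² = 34265.76 − 34003.36 = 262.4; nΣt² − (Σt)² = 97166.58 − 96658.81 = 507.77
r = 71.2 / √(262.4 × 507.77) = 71.2 / 365.0190 ≈ 0.1951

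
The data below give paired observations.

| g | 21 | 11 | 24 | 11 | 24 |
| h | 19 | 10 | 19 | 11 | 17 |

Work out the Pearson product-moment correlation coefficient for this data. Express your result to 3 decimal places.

0.946

n = 5, Σg = 91, Σh = 76, Σg² = 1835, Σh² = 1232, Σgh = 1494
nΣgh − ΣgΣh = 7470 − 6916 = 554
nΣg² − (Σg)² = 9175 − 8281 = 894; nΣh² − (Σh)² = 6160 − 5776 = 384
r = 554 / √(894 × 384) = 554 / 585.9147 ≈ 0.946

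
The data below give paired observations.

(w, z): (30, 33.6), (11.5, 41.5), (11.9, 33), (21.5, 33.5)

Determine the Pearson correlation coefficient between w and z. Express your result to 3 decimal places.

-0.494

n = 4, Σw = 74.9, Σz = 141.6, Σw² = 1636.11, Σz² = 5062.46, Σwz = 2598.2
nΣwz − ΣwΣz = 10392.8 − 10605.84 = -213.04
nΣw² − (Σw)² = 6544.44 − 5610.01 = 934.43; nΣz² − (Σz)² = 20249.84 − 20050.56 = 199.28
r = -213.04 / √(934.43 × 199.28) = -213.04 / 431.5243 ≈ -0.494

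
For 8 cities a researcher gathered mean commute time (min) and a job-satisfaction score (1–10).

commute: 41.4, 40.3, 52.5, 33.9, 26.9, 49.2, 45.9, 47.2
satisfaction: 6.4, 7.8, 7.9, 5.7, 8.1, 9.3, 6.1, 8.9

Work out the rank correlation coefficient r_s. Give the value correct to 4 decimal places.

0.4286

Rank commute: 4, 3, 8, 2, 1, 7, 5, 6
Rank satisfaction: 3, 4, 5, 1, 6, 8, 2, 7
d = rank(commute) − rank(satisfaction): 1, -1, 3, 1, -5, -1, 3, -1; Σd² = 48
ρ = 1 − 6Σd² / [n(n²−1)] = 1 − 6×48 / (8×63) = 1 − 288/504 ≈ 0.4286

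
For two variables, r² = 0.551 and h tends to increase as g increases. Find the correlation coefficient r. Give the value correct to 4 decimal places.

0.7423

|r| = √0.551 = 0.7423
The association is positive, so r = 0.7423.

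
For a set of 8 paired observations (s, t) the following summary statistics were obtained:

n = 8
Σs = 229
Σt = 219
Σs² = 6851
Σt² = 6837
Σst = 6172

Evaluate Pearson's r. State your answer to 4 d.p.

r = (nΣst − ΣsΣt) / √[(nΣs² − (Σs)²)(nΣt² − (Σt)²)]
Numerator: 8×6172 − 229×219 = -775
Denominator: √[(54808 − 52441)(54696 − 47961)] = √[2367 × 6735] = 3992.7115
r = -775 / 3992.7115 ≈ -0.1941

-0.1941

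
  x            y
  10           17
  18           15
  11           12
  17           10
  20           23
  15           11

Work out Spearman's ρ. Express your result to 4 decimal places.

Rank x: 1, 5, 2, 4, 6, 3
Rank y: 5, 4, 3, 1, 6, 2
d = rank(x) − rank(y): -4, 1, -1, 3, 0, 1; Σd² = 28
ρ = 1 − 6Σd² / [n(n²−1)] = 1 − 6×28 / (6×35) = 1 − 168/210 ≈ 0.2000

0.2000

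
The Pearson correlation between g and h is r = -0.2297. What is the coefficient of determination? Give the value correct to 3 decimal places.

0.053

r² = (-0.2297)² = 0.053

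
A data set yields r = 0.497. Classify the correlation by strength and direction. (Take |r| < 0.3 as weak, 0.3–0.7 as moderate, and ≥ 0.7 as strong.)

r = 0.497 > 0 so the relationship is positive.
|r| = 0.497, which falls in the moderate range.

moderate positive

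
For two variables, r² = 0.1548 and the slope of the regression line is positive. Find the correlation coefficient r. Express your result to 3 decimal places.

0.393

|r| = √0.1548 = 0.393
The association is positive, so r = 0.393.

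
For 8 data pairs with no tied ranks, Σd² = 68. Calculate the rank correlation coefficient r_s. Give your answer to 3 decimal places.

ρ = 1 − 6Σd² / [n(n²−1)] = 1 − 6×68 / (8×63)
  = 1 − 408/504 = 1 − 0.8095 ≈ 0.190

0.190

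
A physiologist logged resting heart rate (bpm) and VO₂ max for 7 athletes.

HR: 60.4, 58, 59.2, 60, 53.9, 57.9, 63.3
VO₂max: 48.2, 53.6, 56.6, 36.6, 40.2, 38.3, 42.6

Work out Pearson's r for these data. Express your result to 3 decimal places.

n = 7, Σx = 412.7, Σy = 316.1, Σx² = 24381.31, Σy² = 14637.01, Σxy = 18647.73
nΣxy − ΣxΣy = 130534.11 − 130454.47 = 79.64
nΣx² − (Σx)² = 170669.17 − 170321.29 = 347.88; nΣy² − (Σy)² = 102459.07 − 99919.21 = 2539.86
r = 79.64 / √(347.88 × 2539.86) = 79.64 / 939.9822 ≈ 0.085

0.085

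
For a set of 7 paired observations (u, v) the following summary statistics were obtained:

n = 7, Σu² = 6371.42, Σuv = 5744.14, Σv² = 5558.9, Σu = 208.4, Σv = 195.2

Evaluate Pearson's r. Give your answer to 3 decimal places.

r = (nΣuv − ΣuΣv) / √[(nΣu² − (Σu)²)(nΣv² − (Σv)²)]
Numerator: 7×5744.14 − 208.4×195.2 = -470.7
Denominator: √[(44599.94 − 43430.56)(38912.3 − 38103.04)] = √[1169.38 × 809.26] = 972.7962
r = -470.7 / 972.7962 ≈ -0.484

-0.484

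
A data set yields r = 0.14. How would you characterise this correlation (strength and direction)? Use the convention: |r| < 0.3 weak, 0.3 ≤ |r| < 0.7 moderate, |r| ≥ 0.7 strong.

weak positive

r = 0.14 > 0 so the relationship is positive.
|r| = 0.14, which falls in the weak range.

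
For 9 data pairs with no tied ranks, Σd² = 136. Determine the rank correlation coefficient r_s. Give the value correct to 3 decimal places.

ρ = 1 − 6Σd² / [n(n²−1)] = 1 − 6×136 / (9×80)
  = 1 − 816/720 = 1 − 1.1333 ≈ -0.133

-0.133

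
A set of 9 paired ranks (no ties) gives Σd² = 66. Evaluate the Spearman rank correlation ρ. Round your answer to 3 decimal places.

ρ = 1 − 6Σd² / [n(n²−1)] = 1 − 6×66 / (9×80)
  = 1 − 396/720 = 1 − 0.5500 ≈ 0.450

0.450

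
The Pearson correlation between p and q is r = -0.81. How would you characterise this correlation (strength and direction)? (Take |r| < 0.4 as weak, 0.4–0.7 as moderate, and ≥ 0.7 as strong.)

r = -0.81 < 0 so the relationship is negative.
|r| = 0.81, which falls in the strong range.

strong negative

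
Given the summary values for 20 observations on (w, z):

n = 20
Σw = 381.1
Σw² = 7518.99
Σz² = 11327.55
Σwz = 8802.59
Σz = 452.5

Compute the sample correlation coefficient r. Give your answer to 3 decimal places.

0.340

r = (nΣwz − ΣwΣz) / √[(nΣw² − (Σw)²)(nΣz² − (Σz)²)]
Numerator: 20×8802.59 − 381.1×452.5 = 3604.05
Denominator: √[(150379.8 − 145237.21)(226551 − 204756.25)] = √[5142.59 × 21794.75] = 10586.8533
r = 3604.05 / 10586.8533 ≈ 0.340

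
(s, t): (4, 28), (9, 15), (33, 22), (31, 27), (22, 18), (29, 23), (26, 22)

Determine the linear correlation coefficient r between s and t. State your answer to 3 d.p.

n = 7, Σs = 154, Σt = 155, Σs² = 4148, Σt² = 3559, Σst = 3445
nΣst − ΣsΣt = 24115 − 23870 = 245
nΣs² − (Σs)² = 29036 − 23716 = 5320; nΣt² − (Σt)² = 24913 − 24025 = 888
r = 245 / √(5320 × 888) = 245 / 2173.5133 ≈ 0.113

0.113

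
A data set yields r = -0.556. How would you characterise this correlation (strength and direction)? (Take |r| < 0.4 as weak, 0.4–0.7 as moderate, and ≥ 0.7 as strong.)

r = -0.556 < 0 so the relationship is negative.
|r| = 0.556, which falls in the moderate range.

moderate negative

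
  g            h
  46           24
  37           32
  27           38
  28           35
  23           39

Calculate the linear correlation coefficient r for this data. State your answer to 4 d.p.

-0.9798

n = 5, Σg = 161, Σh = 168, Σg² = 5527, Σh² = 5790, Σgh = 5191
nΣgh − ΣgΣh = 25955 − 27048 = -1093
nΣg² − (Σg)² = 27635 − 25921 = 1714; nΣh² − (Σh)² = 28950 − 28224 = 726
r = -1093 / √(1714 × 726) = -1093 / 1115.5106 ≈ -0.9798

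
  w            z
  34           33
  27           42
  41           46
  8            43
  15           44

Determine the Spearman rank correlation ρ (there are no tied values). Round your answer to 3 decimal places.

0.100

Rank w: 4, 3, 5, 1, 2
Rank z: 1, 2, 5, 3, 4
d = rank(w) − rank(z): 3, 1, 0, -2, -2; Σd² = 18
ρ = 1 − 6Σd² / [n(n²−1)] = 1 − 6×18 / (5×24) = 1 − 108/120 ≈ 0.100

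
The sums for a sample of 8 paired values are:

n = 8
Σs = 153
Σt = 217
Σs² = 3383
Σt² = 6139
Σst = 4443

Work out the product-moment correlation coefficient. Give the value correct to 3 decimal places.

0.862

r = (nΣst − ΣsΣt) / √[(nΣs² − (Σs)²)(nΣt² − (Σt)²)]
Numerator: 8×4443 − 153×217 = 2343
Denominator: √[(27064 − 23409)(49112 − 47089)] = √[3655 × 2023] = 2719.2030
r = 2343 / 2719.2030 ≈ 0.862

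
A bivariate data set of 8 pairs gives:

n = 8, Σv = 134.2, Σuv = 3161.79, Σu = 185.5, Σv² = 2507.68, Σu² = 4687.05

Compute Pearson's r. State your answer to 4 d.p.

r = (nΣuv − ΣuΣv) / √[(nΣu² − (Σu)²)(nΣv² − (Σv)²)]
Numerator: 8×3161.79 − 185.5×134.2 = 400.22
Denominator: √[(37496.4 − 34410.25)(20061.44 − 18009.64)] = √[3086.15 × 2051.8] = 2516.3789
r = 400.22 / 2516.3789 ≈ 0.1590

0.1590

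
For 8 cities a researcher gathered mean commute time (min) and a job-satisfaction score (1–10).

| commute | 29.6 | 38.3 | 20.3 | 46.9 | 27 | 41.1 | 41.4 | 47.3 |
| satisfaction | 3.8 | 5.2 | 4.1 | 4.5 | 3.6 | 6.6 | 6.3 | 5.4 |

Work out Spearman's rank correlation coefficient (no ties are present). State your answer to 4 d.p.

Rank commute: 3, 4, 1, 7, 2, 5, 6, 8
Rank satisfaction: 2, 5, 3, 4, 1, 8, 7, 6
d = rank(commute) − rank(satisfaction): 1, -1, -2, 3, 1, -3, -1, 2; Σd² = 30
ρ = 1 − 6Σd² / [n(n²−1)] = 1 − 6×30 / (8×63) = 1 − 180/504 ≈ 0.6429

0.6429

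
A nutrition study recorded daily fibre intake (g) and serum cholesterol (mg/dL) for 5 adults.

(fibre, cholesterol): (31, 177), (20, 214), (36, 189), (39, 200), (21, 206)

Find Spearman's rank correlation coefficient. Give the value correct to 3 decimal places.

Rank fibre: 3, 1, 4, 5, 2
Rank cholesterol: 1, 5, 2, 3, 4
d = rank(fibre) − rank(cholesterol): 2, -4, 2, 2, -2; Σd² = 32
ρ = 1 − 6Σd² / [n(n²−1)] = 1 − 6×32 / (5×24) = 1 − 192/120 ≈ -0.600

-0.600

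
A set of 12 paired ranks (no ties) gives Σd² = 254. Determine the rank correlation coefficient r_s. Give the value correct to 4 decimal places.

0.1119

ρ = 1 − 6Σd² / [n(n²−1)] = 1 − 6×254 / (12×143)
  = 1 − 1524/1716 = 1 − 0.88811 ≈ 0.1119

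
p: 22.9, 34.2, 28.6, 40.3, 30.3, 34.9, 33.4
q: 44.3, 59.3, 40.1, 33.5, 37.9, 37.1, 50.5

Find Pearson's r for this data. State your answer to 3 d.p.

-0.146

n = 7, Σp = 224.6, Σq = 302.7, Σp² = 7387.76, Σq² = 13572.31, Σpq = 9669.3
nΣpq − ΣpΣq = 67685.1 − 67986.42 = -301.32
nΣp² − (Σp)² = 51714.32 − 50445.16 = 1269.16; nΣq² − (Σq)² = 95006.17 − 91627.29 = 3378.88
r = -301.32 / √(1269.16 × 3378.88) = -301.32 / 2070.8306 ≈ -0.146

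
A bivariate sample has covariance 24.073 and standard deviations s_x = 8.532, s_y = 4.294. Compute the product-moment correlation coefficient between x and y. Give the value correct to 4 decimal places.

r = Cov(x,y) / (s_x · s_y) = 24.073 / (8.532 × 4.294)
  = 24.073 / 36.6364 ≈ 0.6571

0.6571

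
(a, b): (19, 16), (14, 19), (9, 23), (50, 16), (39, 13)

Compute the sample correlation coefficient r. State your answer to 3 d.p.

-0.738

n = 5, Σa = 131, Σb = 87, Σa² = 4659, Σb² = 1571, Σab = 2084
nΣab − ΣaΣb = 10420 − 11397 = -977
nΣa² − (Σa)² = 23295 − 17161 = 6134; nΣb² − (Σb)² = 7855 − 7569 = 286
r = -977 / √(6134 × 286) = -977 / 1324.5090 ≈ -0.738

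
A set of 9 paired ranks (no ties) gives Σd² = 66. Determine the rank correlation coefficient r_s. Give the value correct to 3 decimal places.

0.450

ρ = 1 − 6Σd² / [n(n²−1)] = 1 − 6×66 / (9×80)
  = 1 − 396/720 = 1 − 0.5500 ≈ 0.450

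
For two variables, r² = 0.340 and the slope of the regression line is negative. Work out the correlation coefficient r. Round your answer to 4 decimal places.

-0.5831

|r| = √0.340 = 0.5831
The association is negative, so r = −0.5831.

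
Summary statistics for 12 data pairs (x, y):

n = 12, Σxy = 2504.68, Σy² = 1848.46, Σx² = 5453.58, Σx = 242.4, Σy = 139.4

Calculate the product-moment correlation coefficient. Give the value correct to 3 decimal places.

-0.871

r = (nΣxy − ΣxΣy) / √[(nΣx² − (Σx)²)(nΣy² − (Σy)²)]
Numerator: 12×2504.68 − 242.4×139.4 = -3734.4
Denominator: √[(65442.96 − 58757.76)(22181.52 − 19432.36)] = √[6685.2 × 2749.16] = 4287.0368
r = -3734.4 / 4287.0368 ≈ -0.871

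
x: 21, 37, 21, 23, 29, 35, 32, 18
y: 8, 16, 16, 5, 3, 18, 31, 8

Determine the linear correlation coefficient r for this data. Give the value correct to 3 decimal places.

n = 8, Σx = 216, Σy = 105, Σx² = 6194, Σy² = 1959, Σxy = 3064
nΣxy − ΣxΣy = 24512 − 22680 = 1832
nΣx² − (Σx)² = 49552 − 46656 = 2896; nΣy² − (Σy)² = 15672 − 11025 = 4647
r = 1832 / √(2896 × 4647) = 1832 / 3668.4754 ≈ 0.499

0.499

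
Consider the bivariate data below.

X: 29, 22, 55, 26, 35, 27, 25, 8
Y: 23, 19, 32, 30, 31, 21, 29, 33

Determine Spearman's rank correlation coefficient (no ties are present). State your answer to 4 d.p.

0.1429

Rank X: 6, 2, 8, 4, 7, 5, 3, 1
Rank Y: 3, 1, 7, 5, 6, 2, 4, 8
d = rank(X) − rank(Y): 3, 1, 1, -1, 1, 3, -1, -7; Σd² = 72
ρ = 1 − 6Σd² / [n(n²−1)] = 1 − 6×72 / (8×63) = 1 − 432/504 ≈ 0.1429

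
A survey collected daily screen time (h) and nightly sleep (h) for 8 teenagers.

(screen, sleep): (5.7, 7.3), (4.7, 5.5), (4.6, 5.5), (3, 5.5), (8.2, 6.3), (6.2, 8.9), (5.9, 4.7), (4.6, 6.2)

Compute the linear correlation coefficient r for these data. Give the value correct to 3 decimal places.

n = 8, Σx = 42.9, Σy = 49.9, Σx² = 246.39, Σy² = 323.47, Σxy = 272.35
nΣxy − ΣxΣy = 2178.8 − 2140.71 = 38.09
nΣx² − (Σx)² = 1971.12 − 1840.41 = 130.71; nΣy² − (Σy)² = 2587.76 − 2490.01 = 97.75
r = 38.09 / √(130.71 × 97.75) = 38.09 / 113.0350 ≈ 0.337

0.337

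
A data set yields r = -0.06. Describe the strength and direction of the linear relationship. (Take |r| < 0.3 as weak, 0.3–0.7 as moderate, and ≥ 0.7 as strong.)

weak negative

r = -0.06 < 0 so the relationship is negative.
|r| = 0.06, which falls in the weak range.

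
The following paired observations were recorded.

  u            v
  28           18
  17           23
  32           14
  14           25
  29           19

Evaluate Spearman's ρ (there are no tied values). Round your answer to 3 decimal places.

Rank u: 3, 2, 5, 1, 4
Rank v: 2, 4, 1, 5, 3
d = rank(u) − rank(v): 1, -2, 4, -4, 1; Σd² = 38
ρ = 1 − 6Σd² / [n(n²−1)] = 1 − 6×38 / (5×24) = 1 − 228/120 ≈ -0.900

-0.900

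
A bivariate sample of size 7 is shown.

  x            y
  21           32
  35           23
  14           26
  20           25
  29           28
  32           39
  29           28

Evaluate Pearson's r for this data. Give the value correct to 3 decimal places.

0.184

n = 7, Σx = 180, Σy = 201, Σx² = 4968, Σy² = 5943, Σxy = 5213
nΣxy − ΣxΣy = 36491 − 36180 = 311
nΣx² − (Σx)² = 34776 − 32400 = 2376; nΣy² − (Σy)² = 41601 − 40401 = 1200
r = 311 / √(2376 × 1200) = 311 / 1688.5497 ≈ 0.184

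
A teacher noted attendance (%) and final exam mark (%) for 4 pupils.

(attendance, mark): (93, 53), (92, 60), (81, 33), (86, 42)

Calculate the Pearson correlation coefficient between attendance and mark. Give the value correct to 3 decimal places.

0.949

n = 4, Σx = 352, Σy = 188, Σx² = 31070, Σy² = 9262, Σxy = 16734
nΣxy − ΣxΣy = 66936 − 66176 = 760
nΣx² − (Σx)² = 124280 − 123904 = 376; nΣy² − (Σy)² = 37048 − 35344 = 1704
r = 760 / √(376 × 1704) = 760 / 800.4399 ≈ 0.949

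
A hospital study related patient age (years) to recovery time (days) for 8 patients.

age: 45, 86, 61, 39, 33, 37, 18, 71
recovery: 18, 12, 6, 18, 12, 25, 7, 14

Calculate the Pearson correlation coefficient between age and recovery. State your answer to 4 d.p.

-0.1117

n = 8, Σx = 390, Σy = 112, Σx² = 22486, Σy² = 1842, Σxy = 5351
nΣxy − ΣxΣy = 42808 − 43680 = -872
nΣx² − (Σx)² = 179888 − 152100 = 27788; nΣy² − (Σy)² = 14736 − 12544 = 2192
r = -872 / √(27788 × 2192) = -872 / 7804.5689 ≈ -0.1117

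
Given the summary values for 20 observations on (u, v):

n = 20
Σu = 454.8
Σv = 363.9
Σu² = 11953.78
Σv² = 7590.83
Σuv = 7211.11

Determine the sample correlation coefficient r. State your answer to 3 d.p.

-0.851

r = (nΣuv − ΣuΣv) / √[(nΣu² − (Σu)²)(nΣv² − (Σv)²)]
Numerator: 20×7211.11 − 454.8×363.9 = -21279.52
Denominator: √[(239075.6 − 206843.04)(151816.6 − 132423.21)] = √[32232.56 × 19393.39] = 25001.9721
r = -21279.52 / 25001.9721 ≈ -0.851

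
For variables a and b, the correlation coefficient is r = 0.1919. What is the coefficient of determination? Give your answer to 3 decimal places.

r² = (0.1919)² = 0.037

0.037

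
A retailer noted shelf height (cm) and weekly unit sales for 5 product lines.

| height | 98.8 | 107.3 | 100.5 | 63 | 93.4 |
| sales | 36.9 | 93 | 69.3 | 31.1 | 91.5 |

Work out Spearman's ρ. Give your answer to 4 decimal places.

0.7000

Rank height: 3, 5, 4, 1, 2
Rank sales: 2, 5, 3, 1, 4
d = rank(height) − rank(sales): 1, 0, 1, 0, -2; Σd² = 6
ρ = 1 − 6Σd² / [n(n²−1)] = 1 − 6×6 / (5×24) = 1 − 36/120 ≈ 0.7000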